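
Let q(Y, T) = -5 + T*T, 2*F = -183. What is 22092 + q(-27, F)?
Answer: 121837/4 ≈ 30459.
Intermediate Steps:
F = -183/2 (F = (½)*(-183) = -183/2 ≈ -91.500)
q(Y, T) = -5 + T²
22092 + q(-27, F) = 22092 + (-5 + (-183/2)²) = 22092 + (-5 + 33489/4) = 22092 + 33469/4 = 121837/4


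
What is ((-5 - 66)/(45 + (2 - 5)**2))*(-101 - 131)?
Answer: 8236/27 ≈ 305.04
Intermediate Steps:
((-5 - 66)/(45 + (2 - 5)**2))*(-101 - 131) = -71/(45 + (-3)**2)*(-232) = -71/(45 + 9)*(-232) = -71/54*(-232) = 8236/27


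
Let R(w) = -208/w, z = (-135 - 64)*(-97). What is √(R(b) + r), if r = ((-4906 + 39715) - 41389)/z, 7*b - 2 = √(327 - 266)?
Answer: 2*√(-135692021346 - 31753435*√61)/(19303*√(2 + √61)) ≈ 12.197*I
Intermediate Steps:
z = 19303 (z = -199*(-97) = 19303)
b = 2/7 + √61/7 (b = 2/7 + √(327 - 266)/7 = 2/7 + √61/7 ≈ 1.4015)
r = -6580/19303 (r = ((-4906 + 39715) - 41389)/19303 = (34809 - 41389)*(1/19303) = -6580*1/19303 = -6580/19303 ≈ -0.34088)
√(R(b) + r) = √(-208/(2/7 + √61/7) - 6580/19303) = √(-6580/19303 - 208/(2/7 + √61/7))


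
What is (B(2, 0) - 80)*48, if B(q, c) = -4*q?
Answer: -4224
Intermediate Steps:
(B(2, 0) - 80)*48 = (-4*2 - 80)*48 = (-8 - 80)*48 = -88*48 = -4224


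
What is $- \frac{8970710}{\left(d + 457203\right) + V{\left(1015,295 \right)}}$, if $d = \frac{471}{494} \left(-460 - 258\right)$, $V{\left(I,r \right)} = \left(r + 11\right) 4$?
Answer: $- \frac{221576537}{11306238} \approx -19.598$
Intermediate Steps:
$V{\left(I,r \right)} = 44 + 4 r$ ($V{\left(I,r \right)} = \left(11 + r\right) 4 = 44 + 4 r$)
$d = - \frac{169089}{247}$ ($d = 471 \cdot \frac{1}{494} \left(-718\right) = \frac{471}{494} \left(-718\right) = - \frac{169089}{247} \approx -684.57$)
$- \frac{8970710}{\left(d + 457203\right) + V{\left(1015,295 \right)}} = - \frac{8970710}{\left(- \frac{169089}{247} + 457203\right) + \left(44 + 4 \cdot 295\right)} = - \frac{8970710}{\frac{112760052}{247} + \left(44 + 1180\right)} = - \frac{8970710}{\frac{112760052}{247} + 1224} = - \frac{8970710}{\frac{113062380}{247}} = \left(-8970710\right) \frac{247}{113062380} = - \frac{221576537}{11306238}$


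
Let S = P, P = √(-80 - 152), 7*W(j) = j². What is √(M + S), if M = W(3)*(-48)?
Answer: √(-3024 + 98*I*√58)/7 ≈ 0.96225 + 7.9146*I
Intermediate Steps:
W(j) = j²/7
P = 2*I*√58 (P = √(-232) = 2*I*√58 ≈ 15.232*I)
S = 2*I*√58 ≈ 15.232*I
M = -432/7 (M = ((⅐)*3²)*(-48) = ((⅐)*9)*(-48) = (9/7)*(-48) = -432/7 ≈ -61.714)
√(M + S) = √(-432/7 + 2*I*√58)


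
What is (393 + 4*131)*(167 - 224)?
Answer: -52269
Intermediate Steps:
(393 + 4*131)*(167 - 224) = (393 + 524)*(-57) = 917*(-57) = -52269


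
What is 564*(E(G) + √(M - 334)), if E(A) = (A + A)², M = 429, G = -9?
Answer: 182736 + 564*√95 ≈ 1.8823e+5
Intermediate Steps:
E(A) = 4*A² (E(A) = (2*A)² = 4*A²)
564*(E(G) + √(M - 334)) = 564*(4*(-9)² + √(429 - 334)) = 564*(4*81 + √95) = 564*(324 + √95) = 182736 + 564*√95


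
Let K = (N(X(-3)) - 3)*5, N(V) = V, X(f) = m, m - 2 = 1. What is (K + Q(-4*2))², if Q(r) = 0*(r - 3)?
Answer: 0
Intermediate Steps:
m = 3 (m = 2 + 1 = 3)
X(f) = 3
Q(r) = 0 (Q(r) = 0*(-3 + r) = 0)
K = 0 (K = (3 - 3)*5 = 0*5 = 0)
(K + Q(-4*2))² = (0 + 0)² = 0² = 0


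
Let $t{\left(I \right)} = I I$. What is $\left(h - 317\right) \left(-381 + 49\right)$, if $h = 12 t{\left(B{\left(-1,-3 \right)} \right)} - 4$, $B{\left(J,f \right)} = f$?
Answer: $70716$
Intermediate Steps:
$t{\left(I \right)} = I^{2}$
$h = 104$ ($h = 12 \left(-3\right)^{2} - 4 = 12 \cdot 9 - 4 = 108 - 4 = 104$)
$\left(h - 317\right) \left(-381 + 49\right) = \left(104 - 317\right) \left(-381 + 49\right) = \left(-213\right) \left(-332\right) = 70716$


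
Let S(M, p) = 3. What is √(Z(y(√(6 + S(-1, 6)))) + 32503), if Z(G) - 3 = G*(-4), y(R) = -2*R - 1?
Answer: √32534 ≈ 180.37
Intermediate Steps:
y(R) = -1 - 2*R
Z(G) = 3 - 4*G (Z(G) = 3 + G*(-4) = 3 - 4*G)
√(Z(y(√(6 + S(-1, 6)))) + 32503) = √((3 - 4*(-1 - 2*√(6 + 3))) + 32503) = √((3 - 4*(-1 - 2*√9)) + 32503) = √((3 - 4*(-1 - 2*3)) + 32503) = √((3 - 4*(-1 - 6)) + 32503) = √((3 - 4*(-7)) + 32503) = √((3 + 28) + 32503) = √(31 + 32503) = √32534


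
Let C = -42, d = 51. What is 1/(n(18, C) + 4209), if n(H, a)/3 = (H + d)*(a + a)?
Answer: -1/13179 ≈ -7.5878e-5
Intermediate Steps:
n(H, a) = 6*a*(51 + H) (n(H, a) = 3*((H + 51)*(a + a)) = 3*((51 + H)*(2*a)) = 3*(2*a*(51 + H)) = 6*a*(51 + H))
1/(n(18, C) + 4209) = 1/(6*(-42)*(51 + 18) + 4209) = 1/(6*(-42)*69 + 4209) = 1/(-17388 + 4209) = 1/(-13179) = -1/13179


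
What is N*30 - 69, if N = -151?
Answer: -4599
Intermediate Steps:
N*30 - 69 = -151*30 - 69 = -4530 - 69 = -4599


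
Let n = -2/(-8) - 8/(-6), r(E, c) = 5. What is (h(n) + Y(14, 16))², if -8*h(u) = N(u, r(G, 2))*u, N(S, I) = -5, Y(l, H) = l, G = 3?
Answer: 2070721/9216 ≈ 224.69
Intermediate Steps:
n = 19/12 (n = -2*(-⅛) - 8*(-⅙) = ¼ + 4/3 = 19/12 ≈ 1.5833)
h(u) = 5*u/8 (h(u) = -(-5)*u/8 = 5*u/8)
(h(n) + Y(14, 16))² = ((5/8)*(19/12) + 14)² = (95/96 + 14)² = (1439/96)² = 2070721/9216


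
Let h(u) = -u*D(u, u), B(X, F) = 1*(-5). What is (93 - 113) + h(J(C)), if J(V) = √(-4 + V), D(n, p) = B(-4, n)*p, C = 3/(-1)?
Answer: -55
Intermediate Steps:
C = -3 (C = 3*(-1) = -3)
B(X, F) = -5
D(n, p) = -5*p
h(u) = 5*u² (h(u) = -u*(-5*u) = -(-5)*u² = 5*u²)
(93 - 113) + h(J(C)) = (93 - 113) + 5*(√(-4 - 3))² = -20 + 5*(√(-7))² = -20 + 5*(I*√7)² = -20 + 5*(-7) = -20 - 35 = -55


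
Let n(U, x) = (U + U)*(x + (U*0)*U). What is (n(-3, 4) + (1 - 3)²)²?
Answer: 400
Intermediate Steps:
n(U, x) = 2*U*x (n(U, x) = (2*U)*(x + 0*U) = (2*U)*(x + 0) = (2*U)*x = 2*U*x)
(n(-3, 4) + (1 - 3)²)² = (2*(-3)*4 + (1 - 3)²)² = (-24 + (-2)²)² = (-24 + 4)² = (-20)² = 400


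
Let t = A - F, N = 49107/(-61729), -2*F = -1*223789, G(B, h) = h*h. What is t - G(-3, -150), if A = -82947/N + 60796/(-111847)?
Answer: -110318576541901/3661647086 ≈ -30128.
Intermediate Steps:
G(B, h) = h²
F = 223789/2 (F = -(-1)*223789/2 = -½*(-223789) = 223789/2 ≈ 1.1189e+5)
N = -49107/61729 (N = 49107*(-1/61729) = -49107/61729 ≈ -0.79553)
A = 190893326378763/1830823543 (A = -82947/(-49107/61729) + 60796/(-111847) = -82947*(-61729/49107) + 60796*(-1/111847) = 1706745121/16369 - 60796/111847 = 190893326378763/1830823543 ≈ 1.0427e+5)
t = -27931517106901/3661647086 (t = 190893326378763/1830823543 - 1*223789/2 = 190893326378763/1830823543 - 223789/2 = -27931517106901/3661647086 ≈ -7628.1)
t - G(-3, -150) = -27931517106901/3661647086 - 1*(-150)² = -27931517106901/3661647086 - 1*22500 = -27931517106901/3661647086 - 22500 = -110318576541901/3661647086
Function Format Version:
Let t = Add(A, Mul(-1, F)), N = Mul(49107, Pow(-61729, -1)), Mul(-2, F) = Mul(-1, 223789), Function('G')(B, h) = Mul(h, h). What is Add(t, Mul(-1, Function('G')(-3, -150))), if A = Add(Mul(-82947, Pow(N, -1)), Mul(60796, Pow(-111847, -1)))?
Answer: Rational(-110318576541901, 3661647086) ≈ -30128.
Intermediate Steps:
Function('G')(B, h) = Pow(h, 2)
F = Rational(223789, 2) (F = Mul(Rational(-1, 2), Mul(-1, 223789)) = Mul(Rational(-1, 2), -223789) = Rational(223789, 2) ≈ 1.1189e+5)
N = Rational(-49107, 61729) (N = Mul(49107, Rational(-1, 61729)) = Rational(-49107, 61729) ≈ -0.79553)
A = Rational(190893326378763, 1830823543) (A = Add(Mul(-82947, Pow(Rational(-49107, 61729), -1)), Mul(60796, Pow(-111847, -1))) = Add(Mul(-82947, Rational(-61729, 49107)), Mul(60796, Rational(-1, 111847))) = Add(Rational(1706745121, 16369), Rational(-60796, 111847)) = Rational(190893326378763, 1830823543) ≈ 1.0427e+5)
t = Rational(-27931517106901, 3661647086) (t = Add(Rational(190893326378763, 1830823543), Mul(-1, Rational(223789, 2))) = Add(Rational(190893326378763, 1830823543), Rational(-223789, 2)) = Rational(-27931517106901, 3661647086) ≈ -7628.1)
Add(t, Mul(-1, Function('G')(-3, -150))) = Add(Rational(-27931517106901, 3661647086), Mul(-1, Pow(-150, 2))) = Add(Rational(-27931517106901, 3661647086), Mul(-1, 22500)) = Add(Rational(-27931517106901, 3661647086), -22500) = Rational(-110318576541901, 3661647086)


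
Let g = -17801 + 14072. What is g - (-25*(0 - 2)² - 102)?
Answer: -3527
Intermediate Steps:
g = -3729
g - (-25*(0 - 2)² - 102) = -3729 - (-25*(0 - 2)² - 102) = -3729 - (-25*(-2)² - 102) = -3729 - (-25*4 - 102) = -3729 - (-100 - 102) = -3729 - 1*(-202) = -3729 + 202 = -3527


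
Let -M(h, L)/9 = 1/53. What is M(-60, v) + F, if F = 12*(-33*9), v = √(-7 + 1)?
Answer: -188901/53 ≈ -3564.2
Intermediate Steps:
v = I*√6 (v = √(-6) = I*√6 ≈ 2.4495*I)
M(h, L) = -9/53
F = -3564 (F = 12*(-297) = -3564)
M(-60, v) + F = -9/53 - 3564 = -188901/53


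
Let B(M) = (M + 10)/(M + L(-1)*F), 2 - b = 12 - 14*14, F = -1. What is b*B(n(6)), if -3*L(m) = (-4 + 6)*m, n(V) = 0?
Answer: -2790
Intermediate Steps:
b = 186 (b = 2 - (12 - 14*14) = 2 - (12 - 196) = 2 - 1*(-184) = 2 + 184 = 186)
L(m) = -2*m/3 (L(m) = -(-4 + 6)*m/3 = -2*m/3)
B(M) = (10 + M)/(-2/3 + M) (B(M) = (M + 10)/(M - 2/3*(-1)*(-1)) = (10 + M)/(M + (2/3)*(-1)) = (10 + M)/(M - 2/3) = (10 + M)/(-2/3 + M))
b*B(n(6)) = 186*(3*(10 + 0)/(-2 + 3*0)) = 186*(3*10/(-2 + 0)) = 186*(3*10/(-2)) = 186*(3*(-1/2)*10) = 186*(-15) = -2790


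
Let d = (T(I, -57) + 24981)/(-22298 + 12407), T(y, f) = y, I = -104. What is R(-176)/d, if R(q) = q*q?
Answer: -306383616/24877 ≈ -12316.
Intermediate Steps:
R(q) = q²
d = -24877/9891 (d = (-104 + 24981)/(-22298 + 12407) = 24877/(-9891) = 24877*(-1/9891) = -24877/9891 ≈ -2.5151)
R(-176)/d = (-176)²/(-24877/9891) = 30976*(-9891/24877) = -306383616/24877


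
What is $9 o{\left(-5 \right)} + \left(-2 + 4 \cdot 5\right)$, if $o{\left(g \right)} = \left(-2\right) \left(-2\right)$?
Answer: $54$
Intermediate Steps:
$o{\left(g \right)} = 4$
$9 o{\left(-5 \right)} + \left(-2 + 4 \cdot 5\right) = 9 \cdot 4 + \left(-2 + 4 \cdot 5\right) = 36 + \left(-2 + 20\right) = 36 + 18 = 54$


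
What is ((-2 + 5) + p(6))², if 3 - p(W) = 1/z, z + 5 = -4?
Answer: 3025/81 ≈ 37.346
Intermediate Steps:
z = -9 (z = -5 - 4 = -9)
p(W) = 28/9 (p(W) = 3 - 1/(-9) = 3 - 1*(-⅑) = 3 + ⅑ = 28/9)
((-2 + 5) + p(6))² = ((-2 + 5) + 28/9)² = (3 + 28/9)² = (55/9)² = 3025/81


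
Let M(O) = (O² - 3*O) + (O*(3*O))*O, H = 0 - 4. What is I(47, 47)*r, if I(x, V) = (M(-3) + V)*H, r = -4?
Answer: -256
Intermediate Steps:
H = -4
M(O) = O² - 3*O + 3*O³ (M(O) = (O² - 3*O) + (3*O²)*O = (O² - 3*O) + 3*O³ = O² - 3*O + 3*O³)
I(x, V) = 252 - 4*V (I(x, V) = (-3*(-3 - 3 + 3*(-3)²) + V)*(-4) = (-3*(-3 - 3 + 3*9) + V)*(-4) = (-3*(-3 - 3 + 27) + V)*(-4) = (-3*21 + V)*(-4) = (-63 + V)*(-4) = 252 - 4*V)
I(47, 47)*r = (252 - 4*47)*(-4) = (252 - 188)*(-4) = 64*(-4) = -256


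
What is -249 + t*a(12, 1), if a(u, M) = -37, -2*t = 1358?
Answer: 24874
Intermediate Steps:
t = -679 (t = -½*1358 = -679)
-249 + t*a(12, 1) = -249 - 679*(-37) = -249 + 25123 = 24874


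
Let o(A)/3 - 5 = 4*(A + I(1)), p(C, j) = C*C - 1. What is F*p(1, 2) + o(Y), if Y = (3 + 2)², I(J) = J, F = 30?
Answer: 327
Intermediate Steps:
p(C, j) = -1 + C² (p(C, j) = C² - 1 = -1 + C²)
Y = 25 (Y = 5² = 25)
o(A) = 27 + 12*A (o(A) = 15 + 3*(4*(A + 1)) = 15 + 3*(4*(1 + A)) = 15 + 3*(4 + 4*A) = 15 + (12 + 12*A) = 27 + 12*A)
F*p(1, 2) + o(Y) = 30*(-1 + 1²) + (27 + 12*25) = 30*(-1 + 1) + (27 + 300) = 30*0 + 327 = 0 + 327 = 327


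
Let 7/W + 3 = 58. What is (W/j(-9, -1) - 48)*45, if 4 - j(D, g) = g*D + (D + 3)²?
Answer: -974223/451 ≈ -2160.1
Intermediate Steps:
W = 7/55 (W = 7/(-3 + 58) = 7/55 ≈ 0.12727)
j(D, g) = 4 - (3 + D)² - D*g (j(D, g) = 4 - (g*D + (D + 3)²) = 4 - (D*g + (3 + D)²) = 4 - ((3 + D)² + D*g) = 4 + (-(3 + D)² - D*g) = 4 - (3 + D)² - D*g)
(W/j(-9, -1) - 48)*45 = (7/(55*(4 - (3 - 9)² - 1*(-9)*(-1))) - 48)*45 = (7/(55*(4 - 1*(-6)² - 9)) - 48)*45 = (7/(55*(4 - 1*36 - 9)) - 48)*45 = (7/(55*(4 - 36 - 9)) - 48)*45 = ((7/55)/(-41) - 48)*45 = ((7/55)*(-1/41) - 48)*45 = (-7/2255 - 48)*45 = -108247/2255*45 = -974223/451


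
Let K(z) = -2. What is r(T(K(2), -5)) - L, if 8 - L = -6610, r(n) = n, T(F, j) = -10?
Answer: -6628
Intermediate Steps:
L = 6618 (L = 8 - 1*(-6610) = 8 + 6610 = 6618)
r(T(K(2), -5)) - L = -10 - 1*6618 = -10 - 6618 = -6628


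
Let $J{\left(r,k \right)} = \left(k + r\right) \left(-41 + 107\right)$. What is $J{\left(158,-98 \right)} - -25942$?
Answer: $29902$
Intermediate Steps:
$J{\left(r,k \right)} = 66 k + 66 r$ ($J{\left(r,k \right)} = \left(k + r\right) 66 = 66 k + 66 r$)
$J{\left(158,-98 \right)} - -25942 = \left(66 \left(-98\right) + 66 \cdot 158\right) - -25942 = \left(-6468 + 10428\right) + 25942 = 3960 + 25942 = 29902$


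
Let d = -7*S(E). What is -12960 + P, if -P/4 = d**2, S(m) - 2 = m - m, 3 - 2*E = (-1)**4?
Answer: -13744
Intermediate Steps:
E = 1 (E = 3/2 - 1/2*(-1)**4 = 3/2 - 1/2*1 = 3/2 - 1/2 = 1)
S(m) = 2 (S(m) = 2 + (m - m) = 2 + 0 = 2)
d = -14 (d = -7*2 = -14)
P = -784 (P = -4*(-14)**2 = -4*196 = -784)
-12960 + P = -12960 - 784 = -13744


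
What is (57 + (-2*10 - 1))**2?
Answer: 1296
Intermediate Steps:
(57 + (-2*10 - 1))**2 = (57 + (-20 - 1))**2 = (57 - 21)**2 = 36**2 = 1296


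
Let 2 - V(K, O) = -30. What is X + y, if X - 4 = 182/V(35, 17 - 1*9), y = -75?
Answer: -1045/16 ≈ -65.313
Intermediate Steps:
V(K, O) = 32 (V(K, O) = 2 - 1*(-30) = 2 + 30 = 32)
X = 155/16 (X = 4 + 182/32 = 4 + 182*(1/32) = 4 + 91/16 = 155/16 ≈ 9.6875)
X + y = 155/16 - 75 = -1045/16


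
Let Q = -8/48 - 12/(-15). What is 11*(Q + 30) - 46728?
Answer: -1391731/30 ≈ -46391.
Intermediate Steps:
Q = 19/30 (Q = -8*1/48 - 12*(-1/15) = -⅙ + ⅘ = 19/30 ≈ 0.63333)
11*(Q + 30) - 46728 = 11*(19/30 + 30) - 46728 = 11*(919/30) - 46728 = 10109/30 - 46728 = -1391731/30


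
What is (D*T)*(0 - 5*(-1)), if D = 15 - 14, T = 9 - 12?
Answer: -15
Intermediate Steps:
T = -3
D = 1
(D*T)*(0 - 5*(-1)) = (1*(-3))*(0 - 5*(-1)) = -3*(0 + 5) = -3*5 = -15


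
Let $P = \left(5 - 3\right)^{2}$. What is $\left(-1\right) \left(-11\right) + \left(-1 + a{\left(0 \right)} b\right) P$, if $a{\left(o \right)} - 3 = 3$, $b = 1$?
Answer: $31$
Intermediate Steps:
$a{\left(o \right)} = 6$ ($a{\left(o \right)} = 3 + 3 = 6$)
$P = 4$ ($P = 2^{2} = 4$)
$\left(-1\right) \left(-11\right) + \left(-1 + a{\left(0 \right)} b\right) P = \left(-1\right) \left(-11\right) + \left(-1 + 6 \cdot 1\right) 4 = 11 + \left(-1 + 6\right) 4 = 11 + 5 \cdot 4 = 11 + 20 = 31$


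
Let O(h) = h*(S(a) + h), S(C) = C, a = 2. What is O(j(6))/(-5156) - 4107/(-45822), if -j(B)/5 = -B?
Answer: -1901119/19688186 ≈ -0.096561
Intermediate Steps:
j(B) = 5*B (j(B) = -(-5)*B = 5*B)
O(h) = h*(2 + h)
O(j(6))/(-5156) - 4107/(-45822) = ((5*6)*(2 + 5*6))/(-5156) - 4107/(-45822) = (30*(2 + 30))*(-1/5156) - 4107*(-1/45822) = (30*32)*(-1/5156) + 1369/15274 = 960*(-1/5156) + 1369/15274 = -240/1289 + 1369/15274 = -1901119/19688186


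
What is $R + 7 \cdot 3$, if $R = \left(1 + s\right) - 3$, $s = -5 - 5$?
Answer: $9$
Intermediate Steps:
$s = -10$ ($s = -5 - 5 = -10$)
$R = -12$ ($R = \left(1 - 10\right) - 3 = -9 - 3 = -12$)
$R + 7 \cdot 3 = -12 + 7 \cdot 3 = -12 + 21 = 9$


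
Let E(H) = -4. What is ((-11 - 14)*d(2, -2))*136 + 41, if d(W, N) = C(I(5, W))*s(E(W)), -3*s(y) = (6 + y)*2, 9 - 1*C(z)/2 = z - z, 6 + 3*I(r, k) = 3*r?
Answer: 81641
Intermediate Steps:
I(r, k) = -2 + r (I(r, k) = -2 + (3*r)/3 = -2 + r)
C(z) = 18 (C(z) = 18 - 2*(z - z) = 18 - 2*0 = 18 + 0 = 18)
s(y) = -4 - 2*y/3 (s(y) = -(6 + y)*2/3 = -(12 + 2*y)/3 = -4 - 2*y/3)
d(W, N) = -24 (d(W, N) = 18*(-4 - ⅔*(-4)) = 18*(-4 + 8/3) = 18*(-4/3) = -24)
((-11 - 14)*d(2, -2))*136 + 41 = ((-11 - 14)*(-24))*136 + 41 = -25*(-24)*136 + 41 = 600*136 + 41 = 81600 + 41 = 81641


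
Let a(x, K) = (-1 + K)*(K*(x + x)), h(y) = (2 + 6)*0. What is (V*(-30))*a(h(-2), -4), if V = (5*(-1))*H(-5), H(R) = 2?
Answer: 0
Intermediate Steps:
V = -10 (V = (5*(-1))*2 = -5*2 = -10)
h(y) = 0 (h(y) = 8*0 = 0)
a(x, K) = 2*K*x*(-1 + K) (a(x, K) = (-1 + K)*(K*(2*x)) = (-1 + K)*(2*K*x) = 2*K*x*(-1 + K))
(V*(-30))*a(h(-2), -4) = (-10*(-30))*(2*(-4)*0*(-1 - 4)) = 300*(2*(-4)*0*(-5)) = 300*0 = 0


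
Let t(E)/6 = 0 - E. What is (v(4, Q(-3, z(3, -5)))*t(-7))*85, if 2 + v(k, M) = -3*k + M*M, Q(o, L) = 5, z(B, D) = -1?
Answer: 39270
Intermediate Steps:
v(k, M) = -2 + M² - 3*k (v(k, M) = -2 + (-3*k + M*M) = -2 + (-3*k + M²) = -2 + (M² - 3*k) = -2 + M² - 3*k)
t(E) = -6*E (t(E) = 6*(0 - E) = 6*(-E) = -6*E)
(v(4, Q(-3, z(3, -5)))*t(-7))*85 = ((-2 + 5² - 3*4)*(-6*(-7)))*85 = ((-2 + 25 - 12)*42)*85 = (11*42)*85 = 462*85 = 39270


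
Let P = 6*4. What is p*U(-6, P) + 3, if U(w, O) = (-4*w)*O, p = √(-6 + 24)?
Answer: 3 + 1728*√2 ≈ 2446.8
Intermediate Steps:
P = 24
p = 3*√2 (p = √18 = 3*√2 ≈ 4.2426)
U(w, O) = -4*O*w
p*U(-6, P) + 3 = (3*√2)*(-4*24*(-6)) + 3 = (3*√2)*576 + 3 = 1728*√2 + 3 = 3 + 1728*√2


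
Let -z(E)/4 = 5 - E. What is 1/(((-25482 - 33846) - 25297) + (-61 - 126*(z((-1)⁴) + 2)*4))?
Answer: -1/77630 ≈ -1.2882e-5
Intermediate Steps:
z(E) = -20 + 4*E (z(E) = -4*(5 - E) = -20 + 4*E)
1/(((-25482 - 33846) - 25297) + (-61 - 126*(z((-1)⁴) + 2)*4)) = 1/(((-25482 - 33846) - 25297) + (-61 - 126*((-20 + 4*(-1)⁴) + 2)*4)) = 1/((-59328 - 25297) + (-61 - 126*((-20 + 4*1) + 2)*4)) = 1/(-84625 + (-61 - 126*((-20 + 4) + 2)*4)) = 1/(-84625 + (-61 - 126*(-16 + 2)*4)) = 1/(-84625 + (-61 - (-1764)*4)) = 1/(-84625 + (-61 - 126*(-56))) = 1/(-84625 + (-61 + 7056)) = 1/(-84625 + 6995) = 1/(-77630) = -1/77630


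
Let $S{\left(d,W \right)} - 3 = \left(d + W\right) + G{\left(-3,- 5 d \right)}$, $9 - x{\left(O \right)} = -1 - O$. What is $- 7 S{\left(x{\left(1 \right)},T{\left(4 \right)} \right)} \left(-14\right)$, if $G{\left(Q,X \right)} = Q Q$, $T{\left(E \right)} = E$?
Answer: $2646$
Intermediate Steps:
$x{\left(O \right)} = 10 + O$ ($x{\left(O \right)} = 9 - \left(-1 - O\right) = 9 + \left(1 + O\right) = 10 + O$)
$G{\left(Q,X \right)} = Q^{2}$
$S{\left(d,W \right)} = 12 + W + d$ ($S{\left(d,W \right)} = 3 + \left(\left(d + W\right) + \left(-3\right)^{2}\right) = 3 + \left(\left(W + d\right) + 9\right) = 3 + \left(9 + W + d\right) = 12 + W + d$)
$- 7 S{\left(x{\left(1 \right)},T{\left(4 \right)} \right)} \left(-14\right) = - 7 \left(12 + 4 + \left(10 + 1\right)\right) \left(-14\right) = - 7 \left(12 + 4 + 11\right) \left(-14\right) = \left(-7\right) 27 \left(-14\right) = \left(-189\right) \left(-14\right) = 2646$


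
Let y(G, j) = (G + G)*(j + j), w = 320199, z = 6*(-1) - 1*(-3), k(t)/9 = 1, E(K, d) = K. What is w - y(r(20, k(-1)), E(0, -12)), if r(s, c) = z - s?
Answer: 320199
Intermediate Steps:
k(t) = 9 (k(t) = 9*1 = 9)
z = -3 (z = -6 + 3 = -3)
r(s, c) = -3 - s
y(G, j) = 4*G*j (y(G, j) = (2*G)*(2*j) = 4*G*j)
w - y(r(20, k(-1)), E(0, -12)) = 320199 - 4*(-3 - 1*20)*0 = 320199 - 4*(-3 - 20)*0 = 320199 - 4*(-23)*0 = 320199 - 1*0 = 320199 + 0 = 320199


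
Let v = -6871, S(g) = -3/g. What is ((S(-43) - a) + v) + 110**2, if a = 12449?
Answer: -310457/43 ≈ -7219.9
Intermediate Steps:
((S(-43) - a) + v) + 110**2 = ((-3/(-43) - 1*12449) - 6871) + 110**2 = ((-3*(-1/43) - 12449) - 6871) + 12100 = ((3/43 - 12449) - 6871) + 12100 = (-535304/43 - 6871) + 12100 = -830757/43 + 12100 = -310457/43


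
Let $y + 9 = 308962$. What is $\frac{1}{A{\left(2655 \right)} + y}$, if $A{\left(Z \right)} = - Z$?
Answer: $\frac{1}{306298} \approx 3.2648 \cdot 10^{-6}$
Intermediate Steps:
$y = 308953$ ($y = -9 + 308962 = 308953$)
$\frac{1}{A{\left(2655 \right)} + y} = \frac{1}{\left(-1\right) 2655 + 308953} = \frac{1}{-2655 + 308953} = \frac{1}{306298}$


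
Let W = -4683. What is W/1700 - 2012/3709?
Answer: -20789647/6305300 ≈ -3.2972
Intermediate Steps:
W/1700 - 2012/3709 = -4683/1700 - 2012/3709 = -20789647/6305300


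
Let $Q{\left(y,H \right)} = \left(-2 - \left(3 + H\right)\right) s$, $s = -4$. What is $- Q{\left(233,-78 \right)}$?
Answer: $292$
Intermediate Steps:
$Q{\left(y,H \right)} = 20 + 4 H$ ($Q{\left(y,H \right)} = \left(-2 - \left(3 + H\right)\right) \left(-4\right) = \left(-5 - H\right) \left(-4\right) = 20 + 4 H$)
$- Q{\left(233,-78 \right)} = - (20 + 4 \left(-78\right)) = - (20 - 312) = \left(-1\right) \left(-292\right) = 292$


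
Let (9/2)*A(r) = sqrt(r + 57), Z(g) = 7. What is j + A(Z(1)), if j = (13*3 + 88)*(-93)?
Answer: -106283/9 ≈ -11809.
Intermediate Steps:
A(r) = 2*sqrt(57 + r)/9 (A(r) = 2*sqrt(r + 57)/9 = 2*sqrt(57 + r)/9)
j = -11811 (j = (39 + 88)*(-93) = 127*(-93) = -11811)
j + A(Z(1)) = -11811 + 2*sqrt(57 + 7)/9 = -11811 + 2*sqrt(64)/9 = -11811 + (2/9)*8 = -11811 + 16/9 = -106283/9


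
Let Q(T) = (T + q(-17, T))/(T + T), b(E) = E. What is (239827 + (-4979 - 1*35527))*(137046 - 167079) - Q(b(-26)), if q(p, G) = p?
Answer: -311282794879/52 ≈ -5.9862e+9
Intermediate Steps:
Q(T) = (-17 + T)/(2*T) (Q(T) = (T - 17)/(T + T) = (-17 + T)/((2*T)) = (-17 + T)*(1/(2*T)) = (-17 + T)/(2*T))
(239827 + (-4979 - 1*35527))*(137046 - 167079) - Q(b(-26)) = (239827 + (-4979 - 1*35527))*(137046 - 167079) - (-17 - 26)/(2*(-26)) = (239827 + (-4979 - 35527))*(-30033) - (-1)*(-43)/(2*26) = (239827 - 40506)*(-30033) - 1*43/52 = 199321*(-30033) - 43/52 = -5986207593 - 43/52 = -311282794879/52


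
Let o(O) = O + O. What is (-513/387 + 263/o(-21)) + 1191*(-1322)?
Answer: -2843564315/1806 ≈ -1.5745e+6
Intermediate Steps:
o(O) = 2*O
(-513/387 + 263/o(-21)) + 1191*(-1322) = (-513/387 + 263/((2*(-21)))) + 1191*(-1322) = (-513*1/387 + 263/(-42)) - 1574502 = (-57/43 + 263*(-1/42)) - 1574502 = (-57/43 - 263/42) - 1574502 = -13703/1806 - 1574502 = -2843564315/1806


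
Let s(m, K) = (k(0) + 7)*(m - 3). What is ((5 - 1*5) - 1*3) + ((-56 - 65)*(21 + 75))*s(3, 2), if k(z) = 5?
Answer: -3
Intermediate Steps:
s(m, K) = -36 + 12*m (s(m, K) = (5 + 7)*(m - 3) = 12*(-3 + m) = -36 + 12*m)
((5 - 1*5) - 1*3) + ((-56 - 65)*(21 + 75))*s(3, 2) = ((5 - 1*5) - 1*3) + ((-56 - 65)*(21 + 75))*(-36 + 12*3) = ((5 - 5) - 3) + (-121*96)*(-36 + 36) = (0 - 3) - 11616*0 = -3 + 0 = -3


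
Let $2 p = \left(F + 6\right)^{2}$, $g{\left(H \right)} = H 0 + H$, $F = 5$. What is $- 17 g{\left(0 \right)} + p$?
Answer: $\frac{121}{2} \approx 60.5$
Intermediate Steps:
$g{\left(H \right)} = H$ ($g{\left(H \right)} = 0 + H = H$)
$p = \frac{121}{2}$ ($p = \frac{\left(5 + 6\right)^{2}}{2} = \frac{11^{2}}{2} = \frac{1}{2} \cdot 121 = \frac{121}{2} \approx 60.5$)
$- 17 g{\left(0 \right)} + p = \left(-17\right) 0 + \frac{121}{2} = 0 + \frac{121}{2} = \frac{121}{2}$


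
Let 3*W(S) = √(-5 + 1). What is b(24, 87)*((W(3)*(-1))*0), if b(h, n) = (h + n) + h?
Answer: 0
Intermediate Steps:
b(h, n) = n + 2*h
W(S) = 2*I/3 (W(S) = √(-5 + 1)/3 = √(-4)/3 = (2*I)/3 = 2*I/3)
b(24, 87)*((W(3)*(-1))*0) = (87 + 2*24)*(((2*I/3)*(-1))*0) = (87 + 48)*(-2*I/3*0) = 135*0 = 0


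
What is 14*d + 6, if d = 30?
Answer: 426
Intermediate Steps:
14*d + 6 = 14*30 + 6 = 420 + 6 = 426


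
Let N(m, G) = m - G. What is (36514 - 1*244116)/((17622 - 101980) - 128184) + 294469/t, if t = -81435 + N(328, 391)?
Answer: -22833941201/8660873958 ≈ -2.6364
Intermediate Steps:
t = -81498 (t = -81435 + (328 - 1*391) = -81435 + (328 - 391) = -81435 - 63 = -81498)
(36514 - 1*244116)/((17622 - 101980) - 128184) + 294469/t = (36514 - 1*244116)/((17622 - 101980) - 128184) + 294469/(-81498) = (36514 - 244116)/(-84358 - 128184) + 294469*(-1/81498) = -207602/(-212542) - 294469/81498 = -207602*(-1/212542) - 294469/81498 = 103801/106271 - 294469/81498 = -22833941201/8660873958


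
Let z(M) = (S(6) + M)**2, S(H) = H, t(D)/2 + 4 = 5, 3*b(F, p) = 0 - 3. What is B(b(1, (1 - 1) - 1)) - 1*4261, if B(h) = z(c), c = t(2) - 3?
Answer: -4236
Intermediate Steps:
b(F, p) = -1 (b(F, p) = (0 - 3)/3 = (1/3)*(-3) = -1)
t(D) = 2 (t(D) = -8 + 2*5 = -8 + 10 = 2)
c = -1 (c = 2 - 3 = -1)
z(M) = (6 + M)**2
B(h) = 25 (B(h) = (6 - 1)**2 = 5**2 = 25)
B(b(1, (1 - 1) - 1)) - 1*4261 = 25 - 1*4261 = 25 - 4261 = -4236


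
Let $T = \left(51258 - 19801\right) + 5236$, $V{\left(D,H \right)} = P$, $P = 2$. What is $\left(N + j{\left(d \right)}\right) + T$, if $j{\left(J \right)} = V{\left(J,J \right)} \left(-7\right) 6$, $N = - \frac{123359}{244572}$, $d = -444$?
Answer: $\frac{8953412989}{244572} \approx 36609.0$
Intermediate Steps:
$V{\left(D,H \right)} = 2$
$N = - \frac{123359}{244572}$ ($N = \left(-123359\right) \frac{1}{244572} = - \frac{123359}{244572} \approx -0.50439$)
$j{\left(J \right)} = -84$ ($j{\left(J \right)} = 2 \left(-7\right) 6 = \left(-14\right) 6 = -84$)
$T = 36693$ ($T = 31457 + 5236 = 36693$)
$\left(N + j{\left(d \right)}\right) + T = \left(- \frac{123359}{244572} - 84\right) + 36693 = - \frac{20667407}{244572} + 36693 = \frac{8953412989}{244572}$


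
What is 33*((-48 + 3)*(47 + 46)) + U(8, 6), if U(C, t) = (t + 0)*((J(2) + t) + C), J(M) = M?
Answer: -138009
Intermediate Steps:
U(C, t) = t*(2 + C + t) (U(C, t) = (t + 0)*((2 + t) + C) = t*(2 + C + t))
33*((-48 + 3)*(47 + 46)) + U(8, 6) = 33*((-48 + 3)*(47 + 46)) + 6*(2 + 8 + 6) = 33*(-45*93) + 6*16 = 33*(-4185) + 96 = -138105 + 96 = -138009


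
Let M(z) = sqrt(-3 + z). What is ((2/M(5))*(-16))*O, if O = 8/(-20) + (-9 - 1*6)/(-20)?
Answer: -28*sqrt(2)/5 ≈ -7.9196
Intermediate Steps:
O = 7/20 (O = 8*(-1/20) + (-9 - 6)*(-1/20) = -2/5 - 15*(-1/20) = -2/5 + 3/4 = 7/20 ≈ 0.35000)
((2/M(5))*(-16))*O = ((2/(sqrt(-3 + 5)))*(-16))*(7/20) = ((2/(sqrt(2)))*(-16))*(7/20) = ((2*(sqrt(2)/2))*(-16))*(7/20) = (sqrt(2)*(-16))*(7/20) = -16*sqrt(2)*(7/20) = -28*sqrt(2)/5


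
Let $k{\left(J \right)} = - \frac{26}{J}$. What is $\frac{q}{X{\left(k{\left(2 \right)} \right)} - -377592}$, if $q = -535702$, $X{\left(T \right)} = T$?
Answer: $- \frac{535702}{377579} \approx -1.4188$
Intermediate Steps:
$\frac{q}{X{\left(k{\left(2 \right)} \right)} - -377592} = - \frac{535702}{- \frac{26}{2} - -377592} = - \frac{535702}{\left(-26\right) \frac{1}{2} + 377592} = - \frac{535702}{-13 + 377592} = - \frac{535702}{377579}$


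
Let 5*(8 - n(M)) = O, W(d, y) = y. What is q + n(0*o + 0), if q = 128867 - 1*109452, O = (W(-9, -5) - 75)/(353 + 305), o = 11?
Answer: 6390175/329 ≈ 19423.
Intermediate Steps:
O = -40/329 (O = (-5 - 75)/(353 + 305) = -80/658 = -80*1/658 = -40/329 ≈ -0.12158)
n(M) = 2640/329 (n(M) = 8 - ⅕*(-40/329) = 8 + 8/329 = 2640/329)
q = 19415 (q = 128867 - 109452 = 19415)
q + n(0*o + 0) = 19415 + 2640/329 = 6390175/329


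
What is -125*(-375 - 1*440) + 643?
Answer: 102518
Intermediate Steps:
-125*(-375 - 1*440) + 643 = -125*(-375 - 440) + 643 = -125*(-815) + 643 = 101875 + 643 = 102518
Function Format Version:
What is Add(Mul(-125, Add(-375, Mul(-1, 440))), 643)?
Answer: 102518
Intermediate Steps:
Add(Mul(-125, Add(-375, Mul(-1, 440))), 643) = Add(Mul(-125, Add(-375, -440)), 643) = Add(Mul(-125, -815), 643) = Add(101875, 643) = 102518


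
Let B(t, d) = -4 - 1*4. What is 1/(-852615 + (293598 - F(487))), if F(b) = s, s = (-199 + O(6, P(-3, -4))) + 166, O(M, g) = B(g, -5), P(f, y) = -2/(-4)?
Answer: -1/558976 ≈ -1.7890e-6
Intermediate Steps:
P(f, y) = ½ (P(f, y) = -2*(-¼) = ½)
B(t, d) = -8 (B(t, d) = -4 - 4 = -8)
O(M, g) = -8
s = -41 (s = (-199 - 8) + 166 = -207 + 166 = -41)
F(b) = -41
1/(-852615 + (293598 - F(487))) = 1/(-852615 + (293598 - 1*(-41))) = 1/(-852615 + (293598 + 41)) = 1/(-852615 + 293639) = 1/(-558976) = -1/558976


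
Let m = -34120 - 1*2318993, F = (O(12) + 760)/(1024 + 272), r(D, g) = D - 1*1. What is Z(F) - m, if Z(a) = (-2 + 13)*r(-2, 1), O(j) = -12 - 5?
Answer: 2353080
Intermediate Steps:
O(j) = -17
r(D, g) = -1 + D (r(D, g) = D - 1 = -1 + D)
F = 743/1296 (F = (-17 + 760)/(1024 + 272) = 743/1296 ≈ 0.57330)
Z(a) = -33 (Z(a) = (-2 + 13)*(-1 - 2) = 11*(-3) = -33)
m = -2353113 (m = -34120 - 2318993 = -2353113)
Z(F) - m = -33 - 1*(-2353113) = -33 + 2353113 = 2353080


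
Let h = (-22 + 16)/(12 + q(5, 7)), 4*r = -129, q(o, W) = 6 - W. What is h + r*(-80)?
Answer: 28374/11 ≈ 2579.5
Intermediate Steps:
r = -129/4 (r = (¼)*(-129) = -129/4 ≈ -32.250)
h = -6/11 (h = (-22 + 16)/(12 + (6 - 1*7)) = -6/(12 + (6 - 7)) = -6/(12 - 1) = -6/11 ≈ -0.54545)
h + r*(-80) = -6/11 - 129/4*(-80) = -6/11 + 2580 = 28374/11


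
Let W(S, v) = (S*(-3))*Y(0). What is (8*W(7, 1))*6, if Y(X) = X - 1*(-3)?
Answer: -3024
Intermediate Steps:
Y(X) = 3 + X (Y(X) = X + 3 = 3 + X)
W(S, v) = -9*S (W(S, v) = (S*(-3))*(3 + 0) = -3*S*3 = -9*S)
(8*W(7, 1))*6 = (8*(-9*7))*6 = (8*(-63))*6 = -504*6 = -3024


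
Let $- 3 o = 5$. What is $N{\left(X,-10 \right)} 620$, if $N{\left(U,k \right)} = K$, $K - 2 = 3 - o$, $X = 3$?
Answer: $\frac{12400}{3} \approx 4133.3$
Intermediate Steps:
$o = - \frac{5}{3}$ ($o = \left(- \frac{1}{3}\right) 5 = - \frac{5}{3} \approx -1.6667$)
$K = \frac{20}{3}$ ($K = 2 + \left(3 - - \frac{5}{3}\right) = 2 + \left(3 + \frac{5}{3}\right) = 2 + \frac{14}{3} = \frac{20}{3} \approx 6.6667$)
$N{\left(U,k \right)} = \frac{20}{3}$
$N{\left(X,-10 \right)} 620 = \frac{20}{3} \cdot 620 = \frac{12400}{3}$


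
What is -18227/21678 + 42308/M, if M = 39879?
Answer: 9060871/41166522 ≈ 0.22010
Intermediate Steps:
-18227/21678 + 42308/M = -18227/21678 + 42308/39879 = -18227*1/21678 + 42308*(1/39879) = -18227/21678 + 6044/5697 = 9060871/41166522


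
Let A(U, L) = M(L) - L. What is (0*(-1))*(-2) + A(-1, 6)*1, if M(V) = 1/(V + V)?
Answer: -71/12 ≈ -5.9167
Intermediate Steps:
M(V) = 1/(2*V)
A(U, L) = 1/(2*L) - L
(0*(-1))*(-2) + A(-1, 6)*1 = (0*(-1))*(-2) + ((1/2)/6 - 1*6)*1 = 0*(-2) + ((1/2)*(1/6) - 6)*1 = 0 + (1/12 - 6)*1 = 0 - 71/12*1 = 0 - 71/12 = -71/12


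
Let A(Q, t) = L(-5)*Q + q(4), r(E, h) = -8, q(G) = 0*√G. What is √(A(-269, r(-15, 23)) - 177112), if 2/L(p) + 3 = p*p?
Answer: I*√21433511/11 ≈ 420.88*I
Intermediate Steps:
L(p) = 2/(-3 + p²) (L(p) = 2/(-3 + p*p) = 2/(-3 + p²))
q(G) = 0
A(Q, t) = Q/11 (A(Q, t) = (2/(-3 + (-5)²))*Q + 0 = (2/(-3 + 25))*Q + 0 = (2/22)*Q + 0 = (2*(1/22))*Q + 0 = Q/11 + 0 = Q/11)
√(A(-269, r(-15, 23)) - 177112) = √((1/11)*(-269) - 177112) = √(-269/11 - 177112) = √(-1948501/11) = I*√21433511/11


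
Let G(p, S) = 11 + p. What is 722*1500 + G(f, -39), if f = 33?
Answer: 1083044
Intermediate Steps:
722*1500 + G(f, -39) = 722*1500 + (11 + 33) = 1083000 + 44 = 1083044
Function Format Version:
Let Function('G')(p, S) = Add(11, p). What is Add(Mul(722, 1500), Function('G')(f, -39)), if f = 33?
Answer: 1083044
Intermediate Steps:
Add(Mul(722, 1500), Function('G')(f, -39)) = Add(Mul(722, 1500), Add(11, 33)) = Add(1083000, 44) = 1083044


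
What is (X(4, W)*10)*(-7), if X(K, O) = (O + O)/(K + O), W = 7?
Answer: -980/11 ≈ -89.091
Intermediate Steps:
X(K, O) = 2*O/(K + O) (X(K, O) = (2*O)/(K + O) = 2*O/(K + O))
(X(4, W)*10)*(-7) = ((2*7/(4 + 7))*10)*(-7) = ((2*7/11)*10)*(-7) = ((2*7*(1/11))*10)*(-7) = ((14/11)*10)*(-7) = (140/11)*(-7) = -980/11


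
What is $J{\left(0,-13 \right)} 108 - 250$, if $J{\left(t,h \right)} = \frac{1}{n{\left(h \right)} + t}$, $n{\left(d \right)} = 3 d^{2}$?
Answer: $- \frac{42214}{169} \approx -249.79$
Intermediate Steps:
$J{\left(t,h \right)} = \frac{1}{t + 3 h^{2}}$ ($J{\left(t,h \right)} = \frac{1}{3 h^{2} + t} = \frac{1}{t + 3 h^{2}}$)
$J{\left(0,-13 \right)} 108 - 250 = \frac{1}{0 + 3 \left(-13\right)^{2}} \cdot 108 - 250 = \frac{1}{0 + 3 \cdot 169} \cdot 108 - 250 = \frac{1}{0 + 507} \cdot 108 - 250 = \frac{1}{507} \cdot 108 - 250 = \frac{36}{169} - 250 = - \frac{42214}{169}$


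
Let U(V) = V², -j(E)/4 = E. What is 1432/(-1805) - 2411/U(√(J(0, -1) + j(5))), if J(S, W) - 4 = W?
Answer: 4327511/30685 ≈ 141.03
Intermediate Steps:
j(E) = -4*E
J(S, W) = 4 + W
1432/(-1805) - 2411/U(√(J(0, -1) + j(5))) = 1432/(-1805) - 2411/((4 - 1) - 4*5) = 1432*(-1/1805) - 2411/(3 - 20) = -1432/1805 - 2411/((√(-17))²) = -1432/1805 - 2411/((I*√17)²) = -1432/1805 - 2411/(-17) = -1432/1805 - 2411*(-1/17) = -1432/1805 + 2411/17 = 4327511/30685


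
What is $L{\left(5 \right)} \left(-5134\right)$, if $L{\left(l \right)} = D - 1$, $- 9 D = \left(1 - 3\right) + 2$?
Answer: $5134$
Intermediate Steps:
$D = 0$ ($D = - \frac{\left(1 - 3\right) + 2}{9} = - \frac{-2 + 2}{9} = \left(- \frac{1}{9}\right) 0 = 0$)
$L{\left(l \right)} = -1$ ($L{\left(l \right)} = 0 - 1 = -1$)
$L{\left(5 \right)} \left(-5134\right) = \left(-1\right) \left(-5134\right) = 5134$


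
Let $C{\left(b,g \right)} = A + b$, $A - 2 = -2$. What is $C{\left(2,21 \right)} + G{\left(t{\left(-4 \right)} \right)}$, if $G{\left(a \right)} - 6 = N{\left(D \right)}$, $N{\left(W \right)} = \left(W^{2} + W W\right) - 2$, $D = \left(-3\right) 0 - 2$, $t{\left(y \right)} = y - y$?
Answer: $14$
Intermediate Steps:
$A = 0$ ($A = 2 - 2 = 0$)
$t{\left(y \right)} = 0$
$C{\left(b,g \right)} = b$ ($C{\left(b,g \right)} = 0 + b = b$)
$D = -2$ ($D = 0 - 2 = -2$)
$N{\left(W \right)} = -2 + 2 W^{2}$ ($N{\left(W \right)} = \left(W^{2} + W^{2}\right) - 2 = 2 W^{2} - 2 = -2 + 2 W^{2}$)
$G{\left(a \right)} = 12$ ($G{\left(a \right)} = 6 - \left(2 - 2 \left(-2\right)^{2}\right) = 6 + \left(-2 + 2 \cdot 4\right) = 6 + \left(-2 + 8\right) = 6 + 6 = 12$)
$C{\left(2,21 \right)} + G{\left(t{\left(-4 \right)} \right)} = 2 + 12 = 14$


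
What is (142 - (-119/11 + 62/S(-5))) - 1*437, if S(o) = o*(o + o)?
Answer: -78491/275 ≈ -285.42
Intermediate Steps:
S(o) = 2*o² (S(o) = o*(2*o) = 2*o²)
(142 - (-119/11 + 62/S(-5))) - 1*437 = (142 - (-119/11 + 62/((2*(-5)²)))) - 1*437 = (142 - (-119*1/11 + 62/((2*25)))) - 437 = (142 - (-119/11 + 62/50)) - 437 = (142 - (-119/11 + 62*(1/50))) - 437 = (142 - (-119/11 + 31/25)) - 437 = (142 - 1*(-2634/275)) - 437 = (142 + 2634/275) - 437 = 41684/275 - 437 = -78491/275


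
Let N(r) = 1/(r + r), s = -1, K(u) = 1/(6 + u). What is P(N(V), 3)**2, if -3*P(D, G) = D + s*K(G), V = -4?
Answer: 289/46656 ≈ 0.0061943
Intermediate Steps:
N(r) = 1/(2*r)
P(D, G) = -D/3 + 1/(3*(6 + G)) (P(D, G) = -(D - 1/(6 + G))/3 = -D/3 + 1/(3*(6 + G)))
P(N(V), 3)**2 = ((1 - (1/2)/(-4)*(6 + 3))/(3*(6 + 3)))**2 = ((1/3)*(1 - 1*(1/2)*(-1/4)*9)/9)**2 = ((1/3)*(1/9)*(1 - 1*(-1/8)*9))**2 = ((1/3)*(1/9)*(1 + 9/8))**2 = ((1/3)*(1/9)*(17/8))**2 = (17/216)**2 = 289/46656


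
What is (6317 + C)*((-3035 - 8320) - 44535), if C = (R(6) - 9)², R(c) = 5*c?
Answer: -377704620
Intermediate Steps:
C = 441 (C = (5*6 - 9)² = (30 - 9)² = 21² = 441)
(6317 + C)*((-3035 - 8320) - 44535) = (6317 + 441)*((-3035 - 8320) - 44535) = 6758*(-11355 - 44535) = 6758*(-55890) = -377704620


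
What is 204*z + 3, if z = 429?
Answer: 87519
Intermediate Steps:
204*z + 3 = 204*429 + 3 = 87516 + 3 = 87519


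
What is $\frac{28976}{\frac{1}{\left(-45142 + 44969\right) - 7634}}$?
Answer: $-226215632$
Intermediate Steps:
$\frac{28976}{\frac{1}{\left(-45142 + 44969\right) - 7634}} = \frac{28976}{\frac{1}{-173 - 7634}} = \frac{28976}{\frac{1}{-7807}} = \frac{28976}{- \frac{1}{7807}} = 28976 \left(-7807\right) = -226215632$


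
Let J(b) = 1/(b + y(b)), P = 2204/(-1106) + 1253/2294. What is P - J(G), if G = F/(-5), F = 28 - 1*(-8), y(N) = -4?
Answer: -983893/724904 ≈ -1.3573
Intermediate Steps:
F = 36 (F = 28 + 8 = 36)
P = -1835079/1268582 (P = 2204*(-1/1106) + 1253*(1/2294) = -1102/553 + 1253/2294 = -1835079/1268582 ≈ -1.4466)
G = -36/5 (G = 36/(-5) = 36*(-1/5) = -36/5 ≈ -7.2000)
J(b) = 1/(-4 + b) (J(b) = 1/(b - 4) = 1/(-4 + b))
P - J(G) = -1835079/1268582 - 1/(-4 - 36/5) = -1835079/1268582 - 1/(-56/5) = -1835079/1268582 - 1*(-5/56) = -1835079/1268582 + 5/56 = -983893/724904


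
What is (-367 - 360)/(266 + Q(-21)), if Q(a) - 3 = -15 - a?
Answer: -727/275 ≈ -2.6436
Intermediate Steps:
Q(a) = -12 - a (Q(a) = 3 + (-15 - a) = -12 - a)
(-367 - 360)/(266 + Q(-21)) = (-367 - 360)/(266 + (-12 - 1*(-21))) = -727/(266 + (-12 + 21)) = -727/(266 + 9) = -727/275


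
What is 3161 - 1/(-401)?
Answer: 1267562/401 ≈ 3161.0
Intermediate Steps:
3161 - 1/(-401) = 3161 - 1*(-1/401) = 3161 + 1/401 = 1267562/401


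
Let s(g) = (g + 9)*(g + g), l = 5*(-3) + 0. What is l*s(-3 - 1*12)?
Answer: -2700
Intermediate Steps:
l = -15 (l = -15 + 0 = -15)
s(g) = 2*g*(9 + g) (s(g) = (9 + g)*(2*g) = 2*g*(9 + g))
l*s(-3 - 1*12) = -30*(-3 - 1*12)*(9 + (-3 - 1*12)) = -30*(-3 - 12)*(9 + (-3 - 12)) = -30*(-15)*(9 - 15) = -30*(-15)*(-6) = -15*180 = -2700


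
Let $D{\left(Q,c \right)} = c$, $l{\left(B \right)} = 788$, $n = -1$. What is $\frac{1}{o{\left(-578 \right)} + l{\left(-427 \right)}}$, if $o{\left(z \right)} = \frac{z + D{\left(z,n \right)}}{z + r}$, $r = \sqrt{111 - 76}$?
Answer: $\frac{37652182}{29707640687} - \frac{579 \sqrt{35}}{207953484809} \approx 0.0012674$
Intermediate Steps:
$r = \sqrt{35} \approx 5.9161$
$o{\left(z \right)} = \frac{-1 + z}{z + \sqrt{35}}$ ($o{\left(z \right)} = \frac{z - 1}{z + \sqrt{35}} = \frac{-1 + z}{z + \sqrt{35}}$)
$\frac{1}{o{\left(-578 \right)} + l{\left(-427 \right)}} = \frac{1}{\frac{-1 - 578}{-578 + \sqrt{35}} + 788} = \frac{1}{\frac{1}{-578 + \sqrt{35}} \left(-579\right) + 788} = \frac{1}{- \frac{579}{-578 + \sqrt{35}} + 788} = \frac{1}{788 - \frac{579}{-578 + \sqrt{35}}}$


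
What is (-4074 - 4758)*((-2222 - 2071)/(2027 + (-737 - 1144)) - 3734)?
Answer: 2426402112/73 ≈ 3.3238e+7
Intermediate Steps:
(-4074 - 4758)*((-2222 - 2071)/(2027 + (-737 - 1144)) - 3734) = -8832*(-4293/(2027 - 1881) - 3734) = -8832*(-4293/146 - 3734) = -8832*(-549457/146) = 2426402112/73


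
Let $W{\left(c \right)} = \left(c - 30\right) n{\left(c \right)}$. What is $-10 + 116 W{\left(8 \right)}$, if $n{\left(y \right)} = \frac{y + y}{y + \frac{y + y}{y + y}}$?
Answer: $- \frac{40922}{9} \approx -4546.9$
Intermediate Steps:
$n{\left(y \right)} = \frac{2 y}{1 + y}$ ($n{\left(y \right)} = \frac{2 y}{y + \frac{2 y}{2 y}} = \frac{2 y}{y + 2 y \frac{1}{2 y}} = \frac{2 y}{y + 1} = \frac{2 y}{1 + y}$)
$W{\left(c \right)} = \frac{2 c \left(-30 + c\right)}{1 + c}$ ($W{\left(c \right)} = \left(c - 30\right) \frac{2 c}{1 + c} = \left(-30 + c\right) \frac{2 c}{1 + c} = \frac{2 c \left(-30 + c\right)}{1 + c}$)
$-10 + 116 W{\left(8 \right)} = -10 + 116 \cdot 2 \cdot 8 \frac{1}{1 + 8} \left(-30 + 8\right) = -10 + 116 \cdot 2 \cdot 8 \cdot \frac{1}{9} \left(-22\right) = -10 + 116 \left(- \frac{352}{9}\right) = -10 - \frac{40832}{9} = - \frac{40922}{9}$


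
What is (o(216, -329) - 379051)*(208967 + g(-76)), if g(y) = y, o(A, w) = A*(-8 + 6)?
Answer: -79270583353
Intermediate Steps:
o(A, w) = -2*A (o(A, w) = A*(-2) = -2*A)
(o(216, -329) - 379051)*(208967 + g(-76)) = (-2*216 - 379051)*(208967 - 76) = (-432 - 379051)*208891 = -379483*208891 = -79270583353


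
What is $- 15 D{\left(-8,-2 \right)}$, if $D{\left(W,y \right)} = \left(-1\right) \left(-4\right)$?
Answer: $-60$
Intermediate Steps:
$D{\left(W,y \right)} = 4$
$- 15 D{\left(-8,-2 \right)} = \left(-15\right) 4 = -60$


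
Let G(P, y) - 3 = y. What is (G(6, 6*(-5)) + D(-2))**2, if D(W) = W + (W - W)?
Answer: 841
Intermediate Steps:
G(P, y) = 3 + y
D(W) = W (D(W) = W + 0 = W)
(G(6, 6*(-5)) + D(-2))**2 = ((3 + 6*(-5)) - 2)**2 = ((3 - 30) - 2)**2 = (-27 - 2)**2 = (-29)**2 = 841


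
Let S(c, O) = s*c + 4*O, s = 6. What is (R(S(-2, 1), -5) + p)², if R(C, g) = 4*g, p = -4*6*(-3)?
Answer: 2704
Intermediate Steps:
p = 72 (p = -24*(-3) = 72)
S(c, O) = 4*O + 6*c (S(c, O) = 6*c + 4*O = 4*O + 6*c)
(R(S(-2, 1), -5) + p)² = (4*(-5) + 72)² = (-20 + 72)² = 52² = 2704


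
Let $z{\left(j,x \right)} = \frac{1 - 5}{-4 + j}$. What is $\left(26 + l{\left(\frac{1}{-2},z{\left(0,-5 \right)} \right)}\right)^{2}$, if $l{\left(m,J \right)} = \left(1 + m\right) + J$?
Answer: $\frac{3025}{4} \approx 756.25$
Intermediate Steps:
$z{\left(j,x \right)} = - \frac{4}{-4 + j}$
$l{\left(m,J \right)} = 1 + J + m$
$\left(26 + l{\left(\frac{1}{-2},z{\left(0,-5 \right)} \right)}\right)^{2} = \left(26 + \left(1 - \frac{4}{-4 + 0} + \frac{1}{-2}\right)\right)^{2} = \left(26 - \left(- \frac{1}{2} - 1\right)\right)^{2} = \left(26 - - \frac{3}{2}\right)^{2} = \left(26 + \left(1 + 1 - \frac{1}{2}\right)\right)^{2} = \left(26 + \frac{3}{2}\right)^{2} = \left(\frac{55}{2}\right)^{2} = \frac{3025}{4}$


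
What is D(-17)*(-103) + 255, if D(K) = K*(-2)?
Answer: -3247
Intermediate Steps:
D(K) = -2*K
D(-17)*(-103) + 255 = -2*(-17)*(-103) + 255 = 34*(-103) + 255 = -3502 + 255 = -3247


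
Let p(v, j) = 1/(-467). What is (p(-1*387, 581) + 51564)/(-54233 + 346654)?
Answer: 24080387/136560607 ≈ 0.17633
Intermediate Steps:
p(v, j) = -1/467
(p(-1*387, 581) + 51564)/(-54233 + 346654) = (-1/467 + 51564)/(-54233 + 346654) = (24080387/467)/292421 = (24080387/467)*(1/292421) = 24080387/136560607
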